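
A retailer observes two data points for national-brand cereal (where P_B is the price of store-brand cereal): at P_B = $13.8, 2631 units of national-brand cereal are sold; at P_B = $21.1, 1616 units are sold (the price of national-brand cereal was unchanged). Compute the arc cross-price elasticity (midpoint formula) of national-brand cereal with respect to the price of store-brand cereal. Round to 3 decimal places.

-1.143

ΔQ_A = 1616 − 2631 = -1015; ΔP_B = 21.1 − 13.8 = 7.3.
Midpoints: Q̄_A = 2123.5, P̄_B = 17.45.
ε = (ΔQ_A/Q̄_A)/(ΔP_B/P̄_B) = (-1015/2123.5)/(7.3/17.45) ≈ -1.143.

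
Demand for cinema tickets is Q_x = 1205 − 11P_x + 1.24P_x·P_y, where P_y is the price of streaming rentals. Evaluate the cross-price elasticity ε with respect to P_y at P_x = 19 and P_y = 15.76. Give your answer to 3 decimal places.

0.272

At P_x = 19 and P_y = 15.76: Q_x = 1367.306.
∂Q_x/∂P_y = 1.24P_x = 1.24(19) = 23.5600.
ε = (∂Q_x/∂P_y)(P_y/Q_x) = 23.5600 × (15.76/1367.306) ≈ 0.272.
ε > 0: substitutes.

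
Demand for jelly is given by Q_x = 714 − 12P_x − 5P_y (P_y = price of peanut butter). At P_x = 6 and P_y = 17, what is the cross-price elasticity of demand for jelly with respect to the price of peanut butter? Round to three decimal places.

-0.153

At P_x = 6 and P_y = 17: Q_x = 557.
∂Q_x/∂P_y = -5.
ε = (∂Q_x/∂P_y)(P_y/Q_x) = -5 × (17/557) ≈ -0.153.
Since ε < 0, jelly and peanut butter are complements.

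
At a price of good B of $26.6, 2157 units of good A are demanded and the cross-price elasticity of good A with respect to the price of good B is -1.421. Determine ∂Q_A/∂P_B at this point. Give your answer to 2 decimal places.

ε = (∂Q_A/∂P_B)·(P_B/Q_A) ⇒ ∂Q_A/∂P_B = ε·Q_A/P_B = -1.421 × 2157/26.6 ≈ -115.23.

-115.23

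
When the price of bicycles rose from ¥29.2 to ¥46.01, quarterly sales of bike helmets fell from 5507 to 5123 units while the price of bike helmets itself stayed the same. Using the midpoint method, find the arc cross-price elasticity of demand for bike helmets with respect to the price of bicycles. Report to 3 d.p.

-0.162

ΔQ_A = 5123 − 5507 = -384; ΔP_B = 46.01 − 29.2 = 16.81.
Midpoints: Q̄_A = 5315.0, P̄_B = 37.60.
ε = (ΔQ_A/Q̄_A)/(ΔP_B/P̄_B) = (-384/5315.0)/(16.81/37.60) ≈ -0.162.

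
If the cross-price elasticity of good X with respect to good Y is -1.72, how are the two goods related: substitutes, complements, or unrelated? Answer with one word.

ε = -1.72 < 0, so a higher price of good Y lowers demand for good X: complements.

complements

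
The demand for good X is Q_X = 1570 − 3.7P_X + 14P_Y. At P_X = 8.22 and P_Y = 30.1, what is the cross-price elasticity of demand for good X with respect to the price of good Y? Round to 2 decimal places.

At P_X = 8.22 and P_Y = 30.1: Q_X = 1960.986.
∂Q_X/∂P_Y = 14.
ε = (∂Q_X/∂P_Y)(P_Y/Q_X) = 14 × (30.1/1960.986) ≈ 0.21.
Since ε > 0, good X and good Y are substitutes.

0.21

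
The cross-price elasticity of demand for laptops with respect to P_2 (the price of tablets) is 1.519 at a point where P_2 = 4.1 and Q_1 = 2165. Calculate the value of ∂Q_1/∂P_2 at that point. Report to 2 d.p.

802.11

ε = (∂Q_1/∂P_2)·(P_2/Q_1) ⇒ ∂Q_1/∂P_2 = ε·Q_1/P_2 = 1.519 × 2165/4.1 ≈ 802.11.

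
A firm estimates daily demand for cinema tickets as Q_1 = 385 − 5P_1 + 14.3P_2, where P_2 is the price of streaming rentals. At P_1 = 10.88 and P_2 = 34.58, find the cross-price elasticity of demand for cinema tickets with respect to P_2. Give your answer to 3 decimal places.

At P_1 = 10.88 and P_2 = 34.58: Q_1 = 825.094.
∂Q_1/∂P_2 = 14.3.
ε = (∂Q_1/∂P_2)(P_2/Q_1) = 14.3 × (34.58/825.094) ≈ 0.599.

0.599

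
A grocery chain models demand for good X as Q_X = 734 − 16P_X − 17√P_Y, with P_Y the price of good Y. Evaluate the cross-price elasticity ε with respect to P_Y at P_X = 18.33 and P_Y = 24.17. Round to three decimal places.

-0.117

At P_X = 18.33 and P_Y = 24.17: Q_X = 357.143.
∂Q_X/∂P_Y = -17/(2√P_Y) = -17/(2√24.17) = -1.7289.
ε = (∂Q_X/∂P_Y)(P_Y/Q_X) = -1.7289 × (24.17/357.143) ≈ -0.117.
ε < 0: complements.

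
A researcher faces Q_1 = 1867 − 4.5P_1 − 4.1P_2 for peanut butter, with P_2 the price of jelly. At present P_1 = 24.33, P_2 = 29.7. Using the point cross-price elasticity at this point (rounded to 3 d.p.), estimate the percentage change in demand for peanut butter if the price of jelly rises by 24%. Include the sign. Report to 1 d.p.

-1.8%

At P_1 = 24.33, P_2 = 29.7: Q_1 = 1635.745.
∂Q_1/∂P_2 = -4.1.
ε = (∂Q_1/∂P_2)(P_2/Q_1) = -4.1000 × 29.7/1635.745 ≈ -0.074.
%ΔQ_1 ≈ ε × %ΔP_2 = -0.074 × (24%) = -1.8%.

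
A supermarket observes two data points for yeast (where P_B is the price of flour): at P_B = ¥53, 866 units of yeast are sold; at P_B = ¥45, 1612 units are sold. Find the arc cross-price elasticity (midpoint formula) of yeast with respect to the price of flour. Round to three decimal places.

-3.688

ΔQ_A = 1612 − 866 = 746; ΔP_B = 45 − 53 = -8.
Midpoints: Q̄_A = 1239.0, P̄_B = 49.00.
ε = (ΔQ_A/Q̄_A)/(ΔP_B/P̄_B) = (746/1239.0)/(-8/49.00) ≈ -3.688.
ε < 0: yeast and flour are complements.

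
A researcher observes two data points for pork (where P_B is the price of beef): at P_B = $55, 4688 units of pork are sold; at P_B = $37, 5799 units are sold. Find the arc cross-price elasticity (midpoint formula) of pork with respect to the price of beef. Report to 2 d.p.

ΔQ_A = 5799 − 4688 = 1111; ΔP_B = 37 − 55 = -18.
Midpoints: Q̄_A = 5243.5, P̄_B = 46.00.
ε = (ΔQ_A/Q̄_A)/(ΔP_B/P̄_B) = (1111/5243.5)/(-18/46.00) ≈ -0.54.

-0.54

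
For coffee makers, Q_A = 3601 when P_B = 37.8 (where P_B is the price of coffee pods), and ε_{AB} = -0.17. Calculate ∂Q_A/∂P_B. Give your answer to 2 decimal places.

ε = (∂Q_A/∂P_B)·(P_B/Q_A) ⇒ ∂Q_A/∂P_B = ε·Q_A/P_B = -0.17 × 3601/37.8 ≈ -16.19.

-16.19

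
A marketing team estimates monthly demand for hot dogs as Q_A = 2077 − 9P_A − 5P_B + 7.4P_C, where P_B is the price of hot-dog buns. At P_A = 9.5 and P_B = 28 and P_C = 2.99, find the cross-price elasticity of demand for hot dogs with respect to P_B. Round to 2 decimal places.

At P_A = 9.5 and P_B = 28 and P_C = 2.99: Q_A = 1873.626.
∂Q_A/∂P_B = -5.
ε = (∂Q_A/∂P_B)(P_B/Q_A) = -5 × (28/1873.626) ≈ -0.07.
Since ε < 0, hot dogs and hot-dog buns are complements.

-0.07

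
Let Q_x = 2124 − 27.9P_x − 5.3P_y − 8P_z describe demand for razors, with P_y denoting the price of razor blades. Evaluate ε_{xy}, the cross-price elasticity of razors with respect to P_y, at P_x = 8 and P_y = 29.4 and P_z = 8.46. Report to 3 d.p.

-0.093

At P_x = 8 and P_y = 29.4 and P_z = 8.46: Q_x = 1677.3.
∂Q_x/∂P_y = -5.3.
ε = (∂Q_x/∂P_y)(P_y/Q_x) = -5.3 × (29.4/1677.3) ≈ -0.093.
Since ε < 0, razors and razor blades are complements.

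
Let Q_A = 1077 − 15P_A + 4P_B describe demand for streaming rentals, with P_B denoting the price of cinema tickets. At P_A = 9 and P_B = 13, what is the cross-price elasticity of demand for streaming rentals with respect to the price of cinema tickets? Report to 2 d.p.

0.05

At P_A = 9 and P_B = 13: Q_A = 994.
∂Q_A/∂P_B = 4.
ε = (∂Q_A/∂P_B)(P_B/Q_A) = 4 × (13/994) ≈ 0.05.
Since ε > 0, streaming rentals and cinema tickets are substitutes.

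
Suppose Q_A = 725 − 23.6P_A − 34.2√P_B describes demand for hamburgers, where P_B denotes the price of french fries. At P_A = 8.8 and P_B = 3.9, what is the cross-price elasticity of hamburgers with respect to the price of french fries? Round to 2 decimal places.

-0.08

At P_A = 8.8 and P_B = 3.9: Q_A = 449.780.
∂Q_A/∂P_B = -34.2/(2√P_B) = -34.2/(2√3.9) = -8.6589.
ε = (∂Q_A/∂P_B)(P_B/Q_A) = -8.6589 × (3.9/449.780) ≈ -0.08.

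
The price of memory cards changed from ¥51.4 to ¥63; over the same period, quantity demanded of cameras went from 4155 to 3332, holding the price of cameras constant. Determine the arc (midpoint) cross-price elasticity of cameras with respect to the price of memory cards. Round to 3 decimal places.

ΔQ_A = 3332 − 4155 = -823; ΔP_B = 63 − 51.4 = 11.6.
Midpoints: Q̄_A = 3743.5, P̄_B = 57.20.
ε = (ΔQ_A/Q̄_A)/(ΔP_B/P̄_B) = (-823/3743.5)/(11.6/57.20) ≈ -1.084.

-1.084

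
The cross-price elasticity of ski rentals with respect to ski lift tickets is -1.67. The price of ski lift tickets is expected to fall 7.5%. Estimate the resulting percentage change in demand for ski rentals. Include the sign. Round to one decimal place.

%ΔQ ≈ ε × %ΔP of ski lift tickets = -1.67 × (-7.5%) = 12.5%.

12.5%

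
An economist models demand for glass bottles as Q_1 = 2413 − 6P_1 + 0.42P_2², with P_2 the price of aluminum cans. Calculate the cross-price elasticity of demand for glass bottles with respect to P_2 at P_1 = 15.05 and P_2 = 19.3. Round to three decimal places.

At P_1 = 15.05 and P_2 = 19.3: Q_1 = 2479.146.
∂Q_1/∂P_2 = 0.84P_2 = 0.84(19.3) = 16.2120.
ε = (∂Q_1/∂P_2)(P_2/Q_1) = 16.2120 × (19.3/2479.146) ≈ 0.126.

0.126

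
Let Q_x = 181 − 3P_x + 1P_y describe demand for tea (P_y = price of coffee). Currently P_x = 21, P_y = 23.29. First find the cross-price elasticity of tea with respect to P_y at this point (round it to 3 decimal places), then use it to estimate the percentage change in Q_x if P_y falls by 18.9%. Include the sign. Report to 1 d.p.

At P_x = 21, P_y = 23.29: Q_x = 141.29.
∂Q_x/∂P_y = 1.
ε = (∂Q_x/∂P_y)(P_y/Q_x) = 1.0000 × 23.29/141.29 ≈ 0.165.
%ΔQ_x ≈ ε × %ΔP_y = 0.165 × (-18.9%) = -3.1%.

-3.1%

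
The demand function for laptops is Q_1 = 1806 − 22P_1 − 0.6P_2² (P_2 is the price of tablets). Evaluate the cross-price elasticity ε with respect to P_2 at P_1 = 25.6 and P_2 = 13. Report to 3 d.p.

-0.178

At P_1 = 25.6 and P_2 = 13: Q_1 = 1141.4.
∂Q_1/∂P_2 = -1.2P_2 = -1.2(13) = -15.6000.
ε = (∂Q_1/∂P_2)(P_2/Q_1) = -15.6000 × (13/1141.4) ≈ -0.178.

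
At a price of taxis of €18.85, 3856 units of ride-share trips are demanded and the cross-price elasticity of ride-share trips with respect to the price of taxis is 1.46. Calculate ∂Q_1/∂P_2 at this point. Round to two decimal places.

298.66

ε = (∂Q_1/∂P_2)·(P_2/Q_1) ⇒ ∂Q_1/∂P_2 = ε·Q_1/P_2 = 1.46 × 3856/18.85 ≈ 298.66.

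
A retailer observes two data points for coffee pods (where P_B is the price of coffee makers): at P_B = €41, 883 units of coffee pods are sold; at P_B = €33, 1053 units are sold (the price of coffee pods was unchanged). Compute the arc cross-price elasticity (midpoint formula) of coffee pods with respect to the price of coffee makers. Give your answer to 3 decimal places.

ΔQ_A = 1053 − 883 = 170; ΔP_B = 33 − 41 = -8.
Midpoints: Q̄_A = 968.0, P̄_B = 37.00.
ε = (ΔQ_A/Q̄_A)/(ΔP_B/P̄_B) = (170/968.0)/(-8/37.00) ≈ -0.812.

-0.812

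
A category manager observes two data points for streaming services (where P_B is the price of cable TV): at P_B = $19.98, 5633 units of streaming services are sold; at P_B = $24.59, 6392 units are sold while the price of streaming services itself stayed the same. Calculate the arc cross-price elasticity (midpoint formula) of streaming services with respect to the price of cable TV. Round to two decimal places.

0.61

ΔQ_A = 6392 − 5633 = 759; ΔP_B = 24.59 − 19.98 = 4.61.
Midpoints: Q̄_A = 6012.5, P̄_B = 22.29.
ε = (ΔQ_A/Q̄_A)/(ΔP_B/P̄_B) = (759/6012.5)/(4.61/22.29) ≈ 0.61.
ε > 0: streaming services and cable TV are substitutes.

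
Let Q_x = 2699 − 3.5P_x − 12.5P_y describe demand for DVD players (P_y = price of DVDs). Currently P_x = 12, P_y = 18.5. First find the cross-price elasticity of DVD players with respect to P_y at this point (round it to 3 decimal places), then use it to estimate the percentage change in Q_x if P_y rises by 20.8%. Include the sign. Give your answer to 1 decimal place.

-2.0%

At P_x = 12, P_y = 18.5: Q_x = 2425.75.
∂Q_x/∂P_y = -12.5.
ε = (∂Q_x/∂P_y)(P_y/Q_x) = -12.5000 × 18.5/2425.75 ≈ -0.095.
%ΔQ_x ≈ ε × %ΔP_y = -0.095 × (20.8%) = -2.0%.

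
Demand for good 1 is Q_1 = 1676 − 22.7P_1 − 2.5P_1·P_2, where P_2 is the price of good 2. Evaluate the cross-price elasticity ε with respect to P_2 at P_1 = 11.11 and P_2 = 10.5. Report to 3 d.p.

-0.258

At P_1 = 11.11 and P_2 = 10.5: Q_1 = 1132.166.
∂Q_1/∂P_2 = -2.5P_1 = -2.5(11.11) = -27.7750.
ε = (∂Q_1/∂P_2)(P_2/Q_1) = -27.7750 × (10.5/1132.166) ≈ -0.258.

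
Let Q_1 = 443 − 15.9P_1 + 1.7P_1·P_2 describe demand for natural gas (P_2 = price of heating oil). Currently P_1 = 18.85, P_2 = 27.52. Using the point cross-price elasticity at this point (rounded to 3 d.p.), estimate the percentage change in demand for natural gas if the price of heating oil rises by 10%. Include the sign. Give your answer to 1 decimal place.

At P_1 = 18.85, P_2 = 27.52: Q_1 = 1025.163.
∂Q_1/∂P_2 = 1.7P_1 = 32.0450.
ε = (∂Q_1/∂P_2)(P_2/Q_1) = 32.0450 × 27.52/1025.163 ≈ 0.860.
%ΔQ_1 ≈ ε × %ΔP_2 = 0.860 × (10%) = 8.6%.

8.6%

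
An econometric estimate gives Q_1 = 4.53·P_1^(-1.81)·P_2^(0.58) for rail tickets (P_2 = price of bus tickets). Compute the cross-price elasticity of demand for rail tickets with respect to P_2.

In a log-linear (constant-elasticity) demand function, the coefficient on the exponent of P_2 is the cross-price elasticity.
ε = 0.58. Positive, so rail tickets and bus tickets are substitutes.

0.58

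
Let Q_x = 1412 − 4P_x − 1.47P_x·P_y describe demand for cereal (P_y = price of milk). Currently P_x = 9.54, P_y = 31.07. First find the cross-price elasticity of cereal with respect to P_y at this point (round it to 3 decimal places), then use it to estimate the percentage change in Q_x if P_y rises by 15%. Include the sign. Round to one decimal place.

At P_x = 9.54, P_y = 31.07: Q_x = 938.121.
∂Q_x/∂P_y = -1.47P_x = -14.0238.
ε = (∂Q_x/∂P_y)(P_y/Q_x) = -14.0238 × 31.07/938.121 ≈ -0.464.
%ΔQ_x ≈ ε × %ΔP_y = -0.464 × (15%) = -7.0%.

-7.0%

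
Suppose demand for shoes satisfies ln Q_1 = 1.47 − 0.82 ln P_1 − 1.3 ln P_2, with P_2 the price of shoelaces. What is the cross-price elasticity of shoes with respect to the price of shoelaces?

-1.30

In a log-linear (constant-elasticity) demand function, the coefficient on ln P_2 is the cross-price elasticity.
ε = -1.30. Negative, so shoes and shoelaces are complements.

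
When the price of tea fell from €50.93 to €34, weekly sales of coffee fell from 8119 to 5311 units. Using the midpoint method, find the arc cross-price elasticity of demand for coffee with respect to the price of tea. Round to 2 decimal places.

ΔQ_A = 5311 − 8119 = -2808; ΔP_B = 34 − 50.93 = -16.93.
Midpoints: Q̄_A = 6715.0, P̄_B = 42.47.
ε = (ΔQ_A/Q̄_A)/(ΔP_B/P̄_B) = (-2808/6715.0)/(-16.93/42.47) ≈ 1.05.
ε > 0: coffee and tea are substitutes.

1.05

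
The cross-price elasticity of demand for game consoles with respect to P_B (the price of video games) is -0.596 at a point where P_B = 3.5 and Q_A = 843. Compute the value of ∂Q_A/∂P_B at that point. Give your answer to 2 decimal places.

-143.55

ε = (∂Q_A/∂P_B)·(P_B/Q_A) ⇒ ∂Q_A/∂P_B = ε·Q_A/P_B = -0.596 × 843/3.5 ≈ -143.55.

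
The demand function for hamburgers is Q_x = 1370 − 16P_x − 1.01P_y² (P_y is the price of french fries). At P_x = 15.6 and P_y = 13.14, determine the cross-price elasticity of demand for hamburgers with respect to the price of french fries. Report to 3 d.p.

-0.369

At P_x = 15.6 and P_y = 13.14: Q_x = 946.014.
∂Q_x/∂P_y = -2.02P_y = -2.02(13.14) = -26.5428.
ε = (∂Q_x/∂P_y)(P_y/Q_x) = -26.5428 × (13.14/946.014) ≈ -0.369.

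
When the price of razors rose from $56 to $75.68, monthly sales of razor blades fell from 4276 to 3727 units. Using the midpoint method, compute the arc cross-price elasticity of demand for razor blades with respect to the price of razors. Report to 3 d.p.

-0.459

ΔQ_A = 3727 − 4276 = -549; ΔP_B = 75.68 − 56 = 19.68.
Midpoints: Q̄_A = 4001.5, P̄_B = 65.84.
ε = (ΔQ_A/Q̄_A)/(ΔP_B/P̄_B) = (-549/4001.5)/(19.68/65.84) ≈ -0.459.
ε < 0: razor blades and razors are complements.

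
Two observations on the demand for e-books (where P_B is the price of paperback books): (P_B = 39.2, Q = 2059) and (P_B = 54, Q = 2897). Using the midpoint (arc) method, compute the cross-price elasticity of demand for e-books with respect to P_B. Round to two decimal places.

1.06

ΔQ_A = 2897 − 2059 = 838; ΔP_B = 54 − 39.2 = 14.8.
Midpoints: Q̄_A = 2478.0, P̄_B = 46.60.
ε = (ΔQ_A/Q̄_A)/(ΔP_B/P̄_B) = (838/2478.0)/(14.8/46.60) ≈ 1.06.
ε > 0: e-books and paperback books are substitutes.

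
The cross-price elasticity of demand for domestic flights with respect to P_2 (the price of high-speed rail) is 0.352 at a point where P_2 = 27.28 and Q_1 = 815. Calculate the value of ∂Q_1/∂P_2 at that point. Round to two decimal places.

10.52

ε = (∂Q_1/∂P_2)·(P_2/Q_1) ⇒ ∂Q_1/∂P_2 = ε·Q_1/P_2 = 0.352 × 815/27.28 ≈ 10.52.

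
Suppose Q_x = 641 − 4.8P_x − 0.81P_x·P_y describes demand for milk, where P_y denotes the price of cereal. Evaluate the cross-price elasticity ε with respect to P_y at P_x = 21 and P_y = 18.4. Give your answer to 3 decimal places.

At P_x = 21 and P_y = 18.4: Q_x = 227.216.
∂Q_x/∂P_y = -0.81P_x = -0.81(21) = -17.0100.
ε = (∂Q_x/∂P_y)(P_y/Q_x) = -17.0100 × (18.4/227.216) ≈ -1.377.
ε < 0: complements.

-1.377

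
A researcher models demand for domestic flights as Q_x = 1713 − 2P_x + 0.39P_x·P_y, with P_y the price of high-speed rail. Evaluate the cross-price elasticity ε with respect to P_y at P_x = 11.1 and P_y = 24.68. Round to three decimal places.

0.059

At P_x = 11.1 and P_y = 24.68: Q_x = 1797.640.
∂Q_x/∂P_y = 0.39P_x = 0.39(11.1) = 4.3290.
ε = (∂Q_x/∂P_y)(P_y/Q_x) = 4.3290 × (24.68/1797.640) ≈ 0.059.
ε > 0: substitutes.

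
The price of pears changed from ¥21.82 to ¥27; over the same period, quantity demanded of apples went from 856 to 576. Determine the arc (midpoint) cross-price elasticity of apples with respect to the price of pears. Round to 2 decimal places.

ΔQ_A = 576 − 856 = -280; ΔP_B = 27 − 21.82 = 5.18.
Midpoints: Q̄_A = 716.0, P̄_B = 24.41.
ε = (ΔQ_A/Q̄_A)/(ΔP_B/P̄_B) = (-280/716.0)/(5.18/24.41) ≈ -1.84.
ε < 0: apples and pears are complements.

-1.84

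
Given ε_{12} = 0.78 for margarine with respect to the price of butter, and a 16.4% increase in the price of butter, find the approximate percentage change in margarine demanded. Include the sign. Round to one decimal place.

12.8%

%ΔQ ≈ ε × %ΔP of butter = 0.78 × (16.4%) = 12.8%.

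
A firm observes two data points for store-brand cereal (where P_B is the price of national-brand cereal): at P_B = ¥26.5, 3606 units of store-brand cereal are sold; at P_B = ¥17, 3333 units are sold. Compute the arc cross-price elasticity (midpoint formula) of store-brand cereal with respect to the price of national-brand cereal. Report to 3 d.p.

0.180

ΔQ_A = 3333 − 3606 = -273; ΔP_B = 17 − 26.5 = -9.5.
Midpoints: Q̄_A = 3469.5, P̄_B = 21.75.
ε = (ΔQ_A/Q̄_A)/(ΔP_B/P̄_B) = (-273/3469.5)/(-9.5/21.75) ≈ 0.180.
ε > 0: store-brand cereal and national-brand cereal are substitutes.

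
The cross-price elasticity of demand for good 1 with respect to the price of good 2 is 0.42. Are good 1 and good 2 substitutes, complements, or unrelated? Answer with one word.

substitutes

ε = 0.42 > 0, so a higher price of good 2 raises demand for good 1: substitutes.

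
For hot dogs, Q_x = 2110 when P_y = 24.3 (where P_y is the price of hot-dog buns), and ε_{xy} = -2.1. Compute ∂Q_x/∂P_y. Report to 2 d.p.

-182.35

ε = (∂Q_x/∂P_y)·(P_y/Q_x) ⇒ ∂Q_x/∂P_y = ε·Q_x/P_y = -2.1 × 2110/24.3 ≈ -182.35.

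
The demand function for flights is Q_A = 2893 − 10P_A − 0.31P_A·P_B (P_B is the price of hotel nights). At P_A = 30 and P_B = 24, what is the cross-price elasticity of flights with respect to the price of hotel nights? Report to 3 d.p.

-0.094

At P_A = 30 and P_B = 24: Q_A = 2369.8.
∂Q_A/∂P_B = -0.31P_A = -0.31(30) = -9.3000.
ε = (∂Q_A/∂P_B)(P_B/Q_A) = -9.3000 × (24/2369.8) ≈ -0.094.
ε < 0: complements.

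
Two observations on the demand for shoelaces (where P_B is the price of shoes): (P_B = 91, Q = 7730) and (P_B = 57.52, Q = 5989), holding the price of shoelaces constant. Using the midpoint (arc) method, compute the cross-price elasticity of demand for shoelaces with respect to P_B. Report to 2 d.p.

ΔQ_A = 5989 − 7730 = -1741; ΔP_B = 57.52 − 91 = -33.48.
Midpoints: Q̄_A = 6859.5, P̄_B = 74.26.
ε = (ΔQ_A/Q̄_A)/(ΔP_B/P̄_B) = (-1741/6859.5)/(-33.48/74.26) ≈ 0.56.

0.56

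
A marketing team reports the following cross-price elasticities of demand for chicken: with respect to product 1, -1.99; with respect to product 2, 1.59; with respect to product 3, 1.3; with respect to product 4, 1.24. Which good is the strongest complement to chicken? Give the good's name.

Complements have ε < 0. The most negative value is -1.99 (product 1).

product 1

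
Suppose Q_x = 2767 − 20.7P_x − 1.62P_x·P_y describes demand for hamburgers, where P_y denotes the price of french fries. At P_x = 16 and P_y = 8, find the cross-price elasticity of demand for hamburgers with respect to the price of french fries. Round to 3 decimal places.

-0.093

At P_x = 16 and P_y = 8: Q_x = 2228.44.
∂Q_x/∂P_y = -1.62P_x = -1.62(16) = -25.9200.
ε = (∂Q_x/∂P_y)(P_y/Q_x) = -25.9200 × (8/2228.44) ≈ -0.093.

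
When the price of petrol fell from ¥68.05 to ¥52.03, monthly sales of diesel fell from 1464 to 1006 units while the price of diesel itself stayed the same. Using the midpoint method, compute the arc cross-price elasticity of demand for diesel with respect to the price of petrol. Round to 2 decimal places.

1.39

ΔQ_A = 1006 − 1464 = -458; ΔP_B = 52.03 − 68.05 = -16.02.
Midpoints: Q̄_A = 1235.0, P̄_B = 60.04.
ε = (ΔQ_A/Q̄_A)/(ΔP_B/P̄_B) = (-458/1235.0)/(-16.02/60.04) ≈ 1.39.
ε > 0: diesel and petrol are substitutes.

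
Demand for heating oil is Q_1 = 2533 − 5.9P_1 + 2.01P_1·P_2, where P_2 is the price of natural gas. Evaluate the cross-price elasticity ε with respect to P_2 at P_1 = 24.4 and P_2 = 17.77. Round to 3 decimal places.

0.267

At P_1 = 24.4 and P_2 = 17.77: Q_1 = 3260.552.
∂Q_1/∂P_2 = 2.01P_1 = 2.01(24.4) = 49.0440.
ε = (∂Q_1/∂P_2)(P_2/Q_1) = 49.0440 × (17.77/3260.552) ≈ 0.267.
ε > 0: substitutes.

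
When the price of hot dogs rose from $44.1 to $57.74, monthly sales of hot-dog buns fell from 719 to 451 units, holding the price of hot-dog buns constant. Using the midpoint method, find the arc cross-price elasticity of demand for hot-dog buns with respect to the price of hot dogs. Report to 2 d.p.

ΔQ_A = 451 − 719 = -268; ΔP_B = 57.74 − 44.1 = 13.64.
Midpoints: Q̄_A = 585.0, P̄_B = 50.92.
ε = (ΔQ_A/Q̄_A)/(ΔP_B/P̄_B) = (-268/585.0)/(13.64/50.92) ≈ -1.71.

-1.71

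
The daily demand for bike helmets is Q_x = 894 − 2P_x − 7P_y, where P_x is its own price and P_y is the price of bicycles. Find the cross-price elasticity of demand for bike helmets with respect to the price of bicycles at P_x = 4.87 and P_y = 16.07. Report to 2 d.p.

At P_x = 4.87 and P_y = 16.07: Q_x = 771.77.
∂Q_x/∂P_y = -7.
ε = (∂Q_x/∂P_y)(P_y/Q_x) = -7 × (16.07/771.77) ≈ -0.15.

-0.15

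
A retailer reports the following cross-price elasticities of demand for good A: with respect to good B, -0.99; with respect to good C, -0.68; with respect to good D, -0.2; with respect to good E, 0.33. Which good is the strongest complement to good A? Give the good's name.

Complements have ε < 0. The most negative value is -0.99 (good B).

good B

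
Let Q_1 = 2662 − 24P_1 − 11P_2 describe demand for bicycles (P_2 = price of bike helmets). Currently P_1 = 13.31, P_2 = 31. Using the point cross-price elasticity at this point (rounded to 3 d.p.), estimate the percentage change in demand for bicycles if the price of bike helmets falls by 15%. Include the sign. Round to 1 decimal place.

At P_1 = 13.31, P_2 = 31: Q_1 = 2001.56.
∂Q_1/∂P_2 = -11.
ε = (∂Q_1/∂P_2)(P_2/Q_1) = -11.0000 × 31/2001.56 ≈ -0.170.
%ΔQ_1 ≈ ε × %ΔP_2 = -0.170 × (-15%) = 2.6%.

2.6%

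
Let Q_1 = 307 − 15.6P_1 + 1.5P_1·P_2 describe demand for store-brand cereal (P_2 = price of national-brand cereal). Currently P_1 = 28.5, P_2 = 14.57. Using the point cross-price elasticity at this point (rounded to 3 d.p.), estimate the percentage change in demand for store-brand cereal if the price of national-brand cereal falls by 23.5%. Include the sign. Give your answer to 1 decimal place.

At P_1 = 28.5, P_2 = 14.57: Q_1 = 485.268.
∂Q_1/∂P_2 = 1.5P_1 = 42.7500.
ε = (∂Q_1/∂P_2)(P_2/Q_1) = 42.7500 × 14.57/485.268 ≈ 1.284.
%ΔQ_1 ≈ ε × %ΔP_2 = 1.284 × (-23.5%) = -30.2%.

-30.2%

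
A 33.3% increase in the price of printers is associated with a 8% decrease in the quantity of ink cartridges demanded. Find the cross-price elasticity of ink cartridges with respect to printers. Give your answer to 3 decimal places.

ε = (%ΔQ of ink cartridges) / (%ΔP of printers) = (-8%) / (33.3%) ≈ -0.240.

-0.240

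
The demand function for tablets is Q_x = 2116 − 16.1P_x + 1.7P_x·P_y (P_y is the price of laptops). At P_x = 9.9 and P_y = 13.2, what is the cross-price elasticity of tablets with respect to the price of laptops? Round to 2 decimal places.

0.10

At P_x = 9.9 and P_y = 13.2: Q_x = 2178.766.
∂Q_x/∂P_y = 1.7P_x = 1.7(9.9) = 16.8300.
ε = (∂Q_x/∂P_y)(P_y/Q_x) = 16.8300 × (13.2/2178.766) ≈ 0.10.
ε > 0: substitutes.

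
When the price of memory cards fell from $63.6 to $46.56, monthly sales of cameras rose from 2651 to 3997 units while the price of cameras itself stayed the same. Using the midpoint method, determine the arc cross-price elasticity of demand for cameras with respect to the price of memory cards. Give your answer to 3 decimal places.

ΔQ_A = 3997 − 2651 = 1346; ΔP_B = 46.56 − 63.6 = -17.04.
Midpoints: Q̄_A = 3324.0, P̄_B = 55.08.
ε = (ΔQ_A/Q̄_A)/(ΔP_B/P̄_B) = (1346/3324.0)/(-17.04/55.08) ≈ -1.309.
ε < 0: cameras and memory cards are complements.

-1.309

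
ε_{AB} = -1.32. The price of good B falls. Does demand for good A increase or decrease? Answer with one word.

ε < 0 and the price of good B falls, so the quantity of good A moves in the opposite direction: it increases.

increase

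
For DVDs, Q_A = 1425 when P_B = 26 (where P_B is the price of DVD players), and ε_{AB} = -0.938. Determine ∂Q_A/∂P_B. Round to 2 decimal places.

-51.41

ε = (∂Q_A/∂P_B)·(P_B/Q_A) ⇒ ∂Q_A/∂P_B = ε·Q_A/P_B = -0.938 × 1425/26 ≈ -51.41.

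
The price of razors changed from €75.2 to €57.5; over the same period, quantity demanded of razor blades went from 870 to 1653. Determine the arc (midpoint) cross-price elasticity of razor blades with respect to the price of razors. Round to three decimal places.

-2.327

ΔQ_A = 1653 − 870 = 783; ΔP_B = 57.5 − 75.2 = -17.7.
Midpoints: Q̄_A = 1261.5, P̄_B = 66.35.
ε = (ΔQ_A/Q̄_A)/(ΔP_B/P̄_B) = (783/1261.5)/(-17.7/66.35) ≈ -2.327.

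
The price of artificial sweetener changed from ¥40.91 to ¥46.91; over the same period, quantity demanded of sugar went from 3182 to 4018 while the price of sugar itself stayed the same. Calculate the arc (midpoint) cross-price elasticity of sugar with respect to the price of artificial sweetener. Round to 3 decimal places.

1.699

ΔQ_A = 4018 − 3182 = 836; ΔP_B = 46.91 − 40.91 = 6.
Midpoints: Q̄_A = 3600.0, P̄_B = 43.91.
ε = (ΔQ_A/Q̄_A)/(ΔP_B/P̄_B) = (836/3600.0)/(6/43.91) ≈ 1.699.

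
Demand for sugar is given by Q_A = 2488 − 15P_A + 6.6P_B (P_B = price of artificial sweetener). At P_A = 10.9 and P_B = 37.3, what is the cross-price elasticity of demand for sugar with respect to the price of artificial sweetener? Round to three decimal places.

At P_A = 10.9 and P_B = 37.3: Q_A = 2570.68.
∂Q_A/∂P_B = 6.6.
ε = (∂Q_A/∂P_B)(P_B/Q_A) = 6.6 × (37.3/2570.68) ≈ 0.096.
Since ε > 0, sugar and artificial sweetener are substitutes.

0.096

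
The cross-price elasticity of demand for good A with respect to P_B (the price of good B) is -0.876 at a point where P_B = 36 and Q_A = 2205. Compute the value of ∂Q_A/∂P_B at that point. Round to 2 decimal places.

-53.66

ε = (∂Q_A/∂P_B)·(P_B/Q_A) ⇒ ∂Q_A/∂P_B = ε·Q_A/P_B = -0.876 × 2205/36 ≈ -53.66.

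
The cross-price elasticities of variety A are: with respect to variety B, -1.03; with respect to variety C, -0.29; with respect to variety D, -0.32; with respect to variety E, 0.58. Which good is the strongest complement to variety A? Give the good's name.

Complements have ε < 0. The most negative value is -1.03 (variety B).

variety B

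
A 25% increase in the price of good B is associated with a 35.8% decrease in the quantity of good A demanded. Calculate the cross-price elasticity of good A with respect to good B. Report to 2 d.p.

-1.43

ε = (%ΔQ of good A) / (%ΔP of good B) = (-35.8%) / (25%) ≈ -1.43.
Negative cross-price elasticity: complements.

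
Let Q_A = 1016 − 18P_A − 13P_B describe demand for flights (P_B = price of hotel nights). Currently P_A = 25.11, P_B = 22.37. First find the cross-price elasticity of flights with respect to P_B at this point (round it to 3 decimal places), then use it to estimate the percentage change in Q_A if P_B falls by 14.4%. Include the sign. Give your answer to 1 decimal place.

At P_A = 25.11, P_B = 22.37: Q_A = 273.21.
∂Q_A/∂P_B = -13.
ε = (∂Q_A/∂P_B)(P_B/Q_A) = -13.0000 × 22.37/273.21 ≈ -1.064.
%ΔQ_A ≈ ε × %ΔP_B = -1.064 × (-14.4%) = 15.3%.

15.3%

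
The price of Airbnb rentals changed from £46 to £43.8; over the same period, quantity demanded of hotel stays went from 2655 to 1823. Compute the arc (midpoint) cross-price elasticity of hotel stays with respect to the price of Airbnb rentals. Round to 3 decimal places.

ΔQ_A = 1823 − 2655 = -832; ΔP_B = 43.8 − 46 = -2.2.
Midpoints: Q̄_A = 2239.0, P̄_B = 44.90.
ε = (ΔQ_A/Q̄_A)/(ΔP_B/P̄_B) = (-832/2239.0)/(-2.2/44.90) ≈ 7.584.

7.584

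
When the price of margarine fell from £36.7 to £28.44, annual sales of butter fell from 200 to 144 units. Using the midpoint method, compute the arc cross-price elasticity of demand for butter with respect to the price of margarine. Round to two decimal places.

ΔQ_A = 144 − 200 = -56; ΔP_B = 28.44 − 36.7 = -8.26.
Midpoints: Q̄_A = 172.0, P̄_B = 32.57.
ε = (ΔQ_A/Q̄_A)/(ΔP_B/P̄_B) = (-56/172.0)/(-8.26/32.57) ≈ 1.28.
ε > 0: butter and margarine are substitutes.

1.28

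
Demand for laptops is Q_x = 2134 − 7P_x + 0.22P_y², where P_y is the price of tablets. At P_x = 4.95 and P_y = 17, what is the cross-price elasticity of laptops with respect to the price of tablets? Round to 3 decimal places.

0.059

At P_x = 4.95 and P_y = 17: Q_x = 2162.93.
∂Q_x/∂P_y = 0.44P_y = 0.44(17) = 7.4800.
ε = (∂Q_x/∂P_y)(P_y/Q_x) = 7.4800 × (17/2162.93) ≈ 0.059.
ε > 0: substitutes.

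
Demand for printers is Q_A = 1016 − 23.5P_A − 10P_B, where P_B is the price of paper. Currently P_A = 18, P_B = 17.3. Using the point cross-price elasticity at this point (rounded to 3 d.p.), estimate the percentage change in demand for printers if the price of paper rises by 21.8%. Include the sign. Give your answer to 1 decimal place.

-9.0%

At P_A = 18, P_B = 17.3: Q_A = 420.
∂Q_A/∂P_B = -10.
ε = (∂Q_A/∂P_B)(P_B/Q_A) = -10.0000 × 17.3/420 ≈ -0.412.
%ΔQ_A ≈ ε × %ΔP_B = -0.412 × (21.8%) = -9.0%.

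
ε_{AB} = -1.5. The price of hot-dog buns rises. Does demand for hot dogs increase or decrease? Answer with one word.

ε < 0 and the price of hot-dog buns rises, so the quantity of hot dogs moves in the opposite direction: it decreases.

decrease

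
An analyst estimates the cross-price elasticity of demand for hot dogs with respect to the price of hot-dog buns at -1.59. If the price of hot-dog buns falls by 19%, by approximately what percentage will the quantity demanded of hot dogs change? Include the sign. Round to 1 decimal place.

%ΔQ ≈ ε × %ΔP of hot-dog buns = -1.59 × (-19%) = 30.2%.
Demand for hot dogs rises by about 30.2%.

30.2%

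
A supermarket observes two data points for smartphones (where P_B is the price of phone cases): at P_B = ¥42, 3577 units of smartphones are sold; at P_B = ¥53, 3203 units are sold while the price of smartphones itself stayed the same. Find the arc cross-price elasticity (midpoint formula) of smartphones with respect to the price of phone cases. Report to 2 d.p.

-0.48

ΔQ_A = 3203 − 3577 = -374; ΔP_B = 53 − 42 = 11.
Midpoints: Q̄_A = 3390.0, P̄_B = 47.50.
ε = (ΔQ_A/Q̄_A)/(ΔP_B/P̄_B) = (-374/3390.0)/(11/47.50) ≈ -0.48.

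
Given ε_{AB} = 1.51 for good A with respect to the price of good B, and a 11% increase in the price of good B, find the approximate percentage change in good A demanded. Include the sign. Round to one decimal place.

16.6%

%ΔQ ≈ ε × %ΔP of good B = 1.51 × (11%) = 16.6%.
Demand for good A rises by about 16.6%.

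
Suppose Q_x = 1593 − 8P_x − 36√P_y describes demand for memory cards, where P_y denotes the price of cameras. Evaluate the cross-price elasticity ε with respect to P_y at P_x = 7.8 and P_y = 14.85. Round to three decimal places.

-0.050

At P_x = 7.8 and P_y = 14.85: Q_x = 1391.871.
∂Q_x/∂P_y = -36/(2√P_y) = -36/(2√14.85) = -4.6710.
ε = (∂Q_x/∂P_y)(P_y/Q_x) = -4.6710 × (14.85/1391.871) ≈ -0.050.
ε < 0: complements.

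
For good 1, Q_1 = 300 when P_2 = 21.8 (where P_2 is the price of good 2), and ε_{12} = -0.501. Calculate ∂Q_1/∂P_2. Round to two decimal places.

-6.89

ε = (∂Q_1/∂P_2)·(P_2/Q_1) ⇒ ∂Q_1/∂P_2 = ε·Q_1/P_2 = -0.501 × 300/21.8 ≈ -6.89.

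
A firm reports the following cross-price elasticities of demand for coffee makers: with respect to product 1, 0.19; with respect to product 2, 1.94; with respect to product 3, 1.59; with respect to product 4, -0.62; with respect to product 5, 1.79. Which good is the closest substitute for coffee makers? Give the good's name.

Substitutes have ε > 0. Among the positive values, 1.94 (product 2) is largest.

product 2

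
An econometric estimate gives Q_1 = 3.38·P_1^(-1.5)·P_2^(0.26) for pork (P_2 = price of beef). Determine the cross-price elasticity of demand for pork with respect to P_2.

In a log-linear (constant-elasticity) demand function, the coefficient on the exponent of P_2 is the cross-price elasticity.
ε = 0.26. Positive, so pork and beef are substitutes.

0.26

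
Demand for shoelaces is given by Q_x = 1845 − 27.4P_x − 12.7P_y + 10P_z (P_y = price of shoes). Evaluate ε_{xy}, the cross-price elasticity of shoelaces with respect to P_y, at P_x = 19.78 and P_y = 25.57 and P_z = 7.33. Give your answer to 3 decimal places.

At P_x = 19.78 and P_y = 25.57 and P_z = 7.33: Q_x = 1051.589.
∂Q_x/∂P_y = -12.7.
ε = (∂Q_x/∂P_y)(P_y/Q_x) = -12.7 × (25.57/1051.589) ≈ -0.309.

-0.309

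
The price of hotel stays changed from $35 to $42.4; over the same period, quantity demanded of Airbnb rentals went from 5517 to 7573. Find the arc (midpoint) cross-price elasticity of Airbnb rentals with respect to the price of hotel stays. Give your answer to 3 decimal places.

ΔQ_A = 7573 − 5517 = 2056; ΔP_B = 42.4 − 35 = 7.4.
Midpoints: Q̄_A = 6545.0, P̄_B = 38.70.
ε = (ΔQ_A/Q̄_A)/(ΔP_B/P̄_B) = (2056/6545.0)/(7.4/38.70) ≈ 1.643.
ε > 0: Airbnb rentals and hotel stays are substitutes.

1.643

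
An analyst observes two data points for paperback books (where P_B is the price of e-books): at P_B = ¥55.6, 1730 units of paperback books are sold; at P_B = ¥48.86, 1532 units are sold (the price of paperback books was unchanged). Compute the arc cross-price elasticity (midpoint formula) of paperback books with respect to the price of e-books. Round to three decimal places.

0.941

ΔQ_A = 1532 − 1730 = -198; ΔP_B = 48.86 − 55.6 = -6.74.
Midpoints: Q̄_A = 1631.0, P̄_B = 52.23.
ε = (ΔQ_A/Q̄_A)/(ΔP_B/P̄_B) = (-198/1631.0)/(-6.74/52.23) ≈ 0.941.
ε > 0: paperback books and e-books are substitutes.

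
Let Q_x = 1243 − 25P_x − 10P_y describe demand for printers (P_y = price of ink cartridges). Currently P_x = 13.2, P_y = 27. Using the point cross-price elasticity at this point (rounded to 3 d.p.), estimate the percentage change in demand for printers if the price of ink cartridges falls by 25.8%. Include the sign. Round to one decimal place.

10.8%

At P_x = 13.2, P_y = 27: Q_x = 643.
∂Q_x/∂P_y = -10.
ε = (∂Q_x/∂P_y)(P_y/Q_x) = -10.0000 × 27/643 ≈ -0.420.
%ΔQ_x ≈ ε × %ΔP_y = -0.420 × (-25.8%) = 10.8%.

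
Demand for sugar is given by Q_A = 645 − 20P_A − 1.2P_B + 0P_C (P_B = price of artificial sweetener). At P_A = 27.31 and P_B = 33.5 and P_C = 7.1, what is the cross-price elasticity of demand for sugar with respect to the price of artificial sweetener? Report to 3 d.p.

At P_A = 27.31 and P_B = 33.5 and P_C = 7.1: Q_A = 58.6.
∂Q_A/∂P_B = -1.2.
ε = (∂Q_A/∂P_B)(P_B/Q_A) = -1.2 × (33.5/58.6) ≈ -0.686.

-0.686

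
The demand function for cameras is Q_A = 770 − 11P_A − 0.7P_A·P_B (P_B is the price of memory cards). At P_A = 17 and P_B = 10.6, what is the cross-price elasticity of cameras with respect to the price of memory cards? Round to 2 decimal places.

-0.28

At P_A = 17 and P_B = 10.6: Q_A = 456.86.
∂Q_A/∂P_B = -0.7P_A = -0.7(17) = -11.9000.
ε = (∂Q_A/∂P_B)(P_B/Q_A) = -11.9000 × (10.6/456.86) ≈ -0.28.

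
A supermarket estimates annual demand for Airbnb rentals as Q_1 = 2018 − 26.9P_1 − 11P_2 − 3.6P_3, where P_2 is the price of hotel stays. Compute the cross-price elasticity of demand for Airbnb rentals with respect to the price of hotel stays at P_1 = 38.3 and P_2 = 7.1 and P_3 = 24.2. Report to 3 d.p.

-0.095

At P_1 = 38.3 and P_2 = 7.1 and P_3 = 24.2: Q_1 = 822.51.
∂Q_1/∂P_2 = -11.
ε = (∂Q_1/∂P_2)(P_2/Q_1) = -11 × (7.1/822.51) ≈ -0.095.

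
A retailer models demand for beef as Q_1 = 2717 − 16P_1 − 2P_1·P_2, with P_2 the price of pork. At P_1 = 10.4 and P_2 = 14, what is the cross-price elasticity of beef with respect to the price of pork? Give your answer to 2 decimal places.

At P_1 = 10.4 and P_2 = 14: Q_1 = 2259.4.
∂Q_1/∂P_2 = -2P_1 = -2(10.4) = -20.8000.
ε = (∂Q_1/∂P_2)(P_2/Q_1) = -20.8000 × (14/2259.4) ≈ -0.13.
ε < 0: complements.

-0.13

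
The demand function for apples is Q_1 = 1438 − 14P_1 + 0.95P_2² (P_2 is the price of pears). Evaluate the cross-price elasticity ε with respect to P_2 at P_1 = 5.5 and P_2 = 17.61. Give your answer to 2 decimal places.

At P_1 = 5.5 and P_2 = 17.61: Q_1 = 1655.606.
∂Q_1/∂P_2 = 1.9P_2 = 1.9(17.61) = 33.4590.
ε = (∂Q_1/∂P_2)(P_2/Q_1) = 33.4590 × (17.61/1655.606) ≈ 0.36.

0.36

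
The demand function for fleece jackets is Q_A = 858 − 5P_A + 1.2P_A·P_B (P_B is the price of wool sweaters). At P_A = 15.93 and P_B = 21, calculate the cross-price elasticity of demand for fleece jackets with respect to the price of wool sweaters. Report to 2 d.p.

0.34

At P_A = 15.93 and P_B = 21: Q_A = 1179.786.
∂Q_A/∂P_B = 1.2P_A = 1.2(15.93) = 19.1160.
ε = (∂Q_A/∂P_B)(P_B/Q_A) = 19.1160 × (21/1179.786) ≈ 0.34.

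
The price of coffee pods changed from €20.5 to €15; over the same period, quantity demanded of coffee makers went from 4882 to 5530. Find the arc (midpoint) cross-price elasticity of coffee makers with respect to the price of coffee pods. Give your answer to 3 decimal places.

ΔQ_A = 5530 − 4882 = 648; ΔP_B = 15 − 20.5 = -5.5.
Midpoints: Q̄_A = 5206.0, P̄_B = 17.75.
ε = (ΔQ_A/Q̄_A)/(ΔP_B/P̄_B) = (648/5206.0)/(-5.5/17.75) ≈ -0.402.
ε < 0: coffee makers and coffee pods are complements.

-0.402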